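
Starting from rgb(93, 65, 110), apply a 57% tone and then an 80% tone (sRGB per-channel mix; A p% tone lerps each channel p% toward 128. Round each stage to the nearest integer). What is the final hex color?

Per channel, c → c + 0.57(128 − c):
  R: 93 + 0.57×(128−93) = 93 + 19.95 = 112.95 → 113
  G: 65 + 0.57×(128−65) = 65 + 35.91 = 100.91 → 101
  B: 110 + 0.57×(128−110) = 110 + 10.26 = 120.26 → 120
After the tone: rgb(113, 101, 120) = #716578.
Lerp each channel 80% toward 128:
  R: 113 + 12 = 125 → 125
  G: 101 + 0.8×(128−101) = 101 + 21.6 = 122.6 → 123
  B: 120 + 0.8×(128−120) = 120 + 6.4 = 126.4 → 126
rgb(125, 123, 126) = #7D7B7E.

#7D7B7E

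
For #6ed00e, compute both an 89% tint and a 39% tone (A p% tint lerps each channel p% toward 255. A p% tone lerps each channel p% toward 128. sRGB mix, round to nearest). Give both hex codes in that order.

#6ed00e is rgb(110, 208, 14).
89% tint:
  R: 110 + 0.89×(255−110) = 110 + 129.05 = 239.05 → 239
  G: 208 + 41.83 = 249.83 → 250
  B: 14 + 214.49 = 228.49 → 228
  → #effae4
39% tone:
  R: 110 + 7.02 = 117.02 → 117
  G: 208 + 0.39×(128−208) = 208 − 31.2 = 176.8 → 177
  B: 14 + 44.46 = 58.46 → 58
  → #75b13a

#effae4, #75b13a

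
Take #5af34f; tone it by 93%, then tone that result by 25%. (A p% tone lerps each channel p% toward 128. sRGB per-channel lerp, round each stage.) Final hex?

#5af34f is rgb(90, 243, 79).
A 93% tone moves each channel 93% toward 128:
  R: 90 + 0.93×(128−90) = 90 + 35.34 = 125.34 → 125
  G: 243 − 106.95 = 136.05 → 136
  B: 79 + 45.57 = 124.57 → 125
After the tone: rgb(125, 136, 125) = #7d887d.
A 25% tone moves each channel 25% toward 128:
  R: 125 + 0.75 = 125.75 → 126
  G: 136 + 0.25×(128−136) = 136 − 2 = 134 → 134
  B: 125 + 0.75 = 125.75 → 126
rgb(126, 134, 126) = #7e867e.

#7e867e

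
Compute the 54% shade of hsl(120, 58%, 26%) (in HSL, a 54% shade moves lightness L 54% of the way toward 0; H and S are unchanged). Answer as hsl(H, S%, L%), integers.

hsl(120, 58%, 12%)

L moves 54% from 26 toward 0: 26 − 14.04 = 11.96 → 12.
H and S are unchanged.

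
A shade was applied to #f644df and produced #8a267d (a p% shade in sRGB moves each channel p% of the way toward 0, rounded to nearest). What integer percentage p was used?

44%

#f644df is rgb(246, 68, 223); #8a267d is rgb(138, 38, 125).
On the R channel (widest range): 138 ≈ 246 + (p/100)(0 − 246), so p ≈ 100×(138 − 246)/(0 − 246) = -10800/-246 = 43.90.
p = 44 reproduces all three channels after rounding.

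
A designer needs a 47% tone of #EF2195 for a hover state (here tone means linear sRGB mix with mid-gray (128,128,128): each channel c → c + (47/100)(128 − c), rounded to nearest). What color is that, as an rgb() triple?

rgb(187, 78, 139)

#EF2195 is rgb(239, 33, 149).
A 47% tone moves each channel 47% toward 128:
  R: 239 + 0.47×(128−239) = 239 − 52.17 = 186.83 → 187
  G: 33 + 0.47×(128−33) = 33 + 44.65 = 77.65 → 78
  B: 149 + 0.47×(128−149) = 149 − 9.87 = 139.13 → 139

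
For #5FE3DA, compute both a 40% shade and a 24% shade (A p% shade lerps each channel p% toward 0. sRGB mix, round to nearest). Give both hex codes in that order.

#5FE3DA is rgb(95, 227, 218).
40% shade:
  R: 95 + 0.4×(0−95) = 95 − 38 = 57 → 57
  G: 227 + 0.4×(0−227) = 227 − 90.8 = 136.2 → 136
  B: 218 − 87.2 = 130.8 → 131
  → #398883
24% shade:
  R: 95 + 0.24×(0−95) = 95 − 22.8 = 72.2 → 72
  G: 227 + 0.24×(0−227) = 227 − 54.48 = 172.52 → 173
  B: 218 + 0.24×(0−218) = 218 − 52.32 = 165.68 → 166
  → #48ADA6

#398883, #48ADA6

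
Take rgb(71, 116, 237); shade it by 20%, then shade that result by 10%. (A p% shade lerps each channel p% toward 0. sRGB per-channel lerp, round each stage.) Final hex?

#3354AB

Lerp each channel 20% toward 0:
  R: 71 + 0.2×(0−71) = 71 − 14.2 = 56.8 → 57
  G: 116 − 23.2 = 92.8 → 93
  B: 237 − 47.4 = 189.6 → 190
After the shade: rgb(57, 93, 190) = #395DBE.
Per channel, c → c + 0.1(0 − c):
  R: 57 + 0.1×(0−57) = 57 − 5.7 = 51.3 → 51
  G: 93 + 0.1×(0−93) = 93 − 9.3 = 83.7 → 84
  B: 190 − 19 = 171 → 171
rgb(51, 84, 171) = #3354AB.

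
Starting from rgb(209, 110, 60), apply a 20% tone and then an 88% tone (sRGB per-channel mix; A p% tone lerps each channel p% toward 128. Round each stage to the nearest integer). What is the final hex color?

A 20% tone moves each channel 20% toward 128:
  R: 209 + 0.2×(128−209) = 209 − 16.2 = 192.8 → 193
  G: 110 + 0.2×(128−110) = 110 + 3.6 = 113.6 → 114
  B: 60 + 13.6 = 73.6 → 74
After the tone: rgb(193, 114, 74) = #c1724a.
Per channel, c → c + 0.88(128 − c):
  R: 193 + 0.88×(128−193) = 193 − 57.2 = 135.8 → 136
  G: 114 + 12.32 = 126.32 → 126
  B: 74 + 0.88×(128−74) = 74 + 47.52 = 121.52 → 122
rgb(136, 126, 122) = #887e7a.

#887e7a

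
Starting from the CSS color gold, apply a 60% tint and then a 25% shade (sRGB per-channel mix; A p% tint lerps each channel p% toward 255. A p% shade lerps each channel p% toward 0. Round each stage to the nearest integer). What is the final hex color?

CSS gold is rgb(255, 215, 0).
Per channel, c → c + 0.6(255 − c):
  R: 255 + 0 = 255 → 255
  G: 215 + 24 = 239 → 239
  B: 0 + 0.6×(255−0) = 0 + 153 = 153 → 153
After the tint: rgb(255, 239, 153) = #FFEF99.
Per channel, c → c + 0.25(0 − c):
  R: 255 − 63.75 = 191.25 → 191
  G: 239 + 0.25×(0−239) = 239 − 59.75 = 179.25 → 179
  B: 153 − 38.25 = 114.75 → 115
rgb(191, 179, 115) = #BFB373.

#BFB373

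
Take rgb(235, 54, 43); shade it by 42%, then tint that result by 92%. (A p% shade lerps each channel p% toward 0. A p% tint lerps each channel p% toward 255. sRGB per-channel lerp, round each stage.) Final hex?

#f5eded

Lerp each channel 42% toward 0:
  R: 235 + 0.42×(0−235) = 235 − 98.7 = 136.3 → 136
  G: 54 + 0.42×(0−54) = 54 − 22.68 = 31.32 → 31
  B: 43 − 18.06 = 24.94 → 25
After the shade: rgb(136, 31, 25) = #881f19.
Lerp each channel 92% toward 255:
  R: 136 + 109.48 = 245.48 → 245
  G: 31 + 0.92×(255−31) = 31 + 206.08 = 237.08 → 237
  B: 25 + 0.92×(255−25) = 25 + 211.6 = 236.6 → 237
rgb(245, 237, 237) = #f5eded.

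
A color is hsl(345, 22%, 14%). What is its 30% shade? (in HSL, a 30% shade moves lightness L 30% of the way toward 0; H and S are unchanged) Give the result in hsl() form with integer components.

L moves 30% from 14 toward 0: 14 − 4.2 = 9.8 → 10.
H and S are unchanged.

hsl(345, 22%, 10%)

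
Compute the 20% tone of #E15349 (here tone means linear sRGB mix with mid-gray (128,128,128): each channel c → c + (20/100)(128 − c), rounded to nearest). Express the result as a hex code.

#CE5C54

#E15349 is rgb(225, 83, 73).
A 20% tone moves each channel 20% toward 128:
  R: 225 − 19.4 = 205.6 → 206
  G: 83 + 0.2×(128−83) = 83 + 9 = 92 → 92
  B: 73 + 11 = 84 → 84
rgb(206, 92, 84) = #CE5C54.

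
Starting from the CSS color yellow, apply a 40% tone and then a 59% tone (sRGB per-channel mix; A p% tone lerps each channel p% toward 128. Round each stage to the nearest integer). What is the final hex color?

#9F9F60

CSS yellow is rgb(255, 255, 0).
Per channel, c → c + 0.4(128 − c):
  R: 255 + 0.4×(128−255) = 255 − 50.8 = 204.2 → 204
  G: 255 − 50.8 = 204.2 → 204
  B: 0 + 51.2 = 51.2 → 51
After the tone: rgb(204, 204, 51) = #CCCC33.
Per channel, c → c + 0.59(128 − c):
  R: 204 + 0.59×(128−204) = 204 − 44.84 = 159.16 → 159
  G: 204 − 44.84 = 159.16 → 159
  B: 51 + 0.59×(128−51) = 51 + 45.43 = 96.43 → 96
rgb(159, 159, 96) = #9F9F60.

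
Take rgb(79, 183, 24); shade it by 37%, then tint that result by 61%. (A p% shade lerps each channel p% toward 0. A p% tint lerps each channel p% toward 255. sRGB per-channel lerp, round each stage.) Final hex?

Per channel, c → c + 0.37(0 − c):
  R: 79 + 0.37×(0−79) = 79 − 29.23 = 49.77 → 50
  G: 183 − 67.71 = 115.29 → 115
  B: 24 + 0.37×(0−24) = 24 − 8.88 = 15.12 → 15
After the shade: rgb(50, 115, 15) = #32730F.
Lerp each channel 61% toward 255:
  R: 50 + 0.61×(255−50) = 50 + 125.05 = 175.05 → 175
  G: 115 + 85.4 = 200.4 → 200
  B: 15 + 146.4 = 161.4 → 161
rgb(175, 200, 161) = #AFC8A1.

#AFC8A1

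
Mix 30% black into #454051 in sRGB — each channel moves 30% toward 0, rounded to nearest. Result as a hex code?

#454051 is rgb(69, 64, 81).
A 30% shade moves each channel 30% toward 0:
  R: 69 + 0.3×(0−69) = 69 − 20.7 = 48.3 → 48
  G: 64 − 19.2 = 44.8 → 45
  B: 81 + 0.3×(0−81) = 81 − 24.3 = 56.7 → 57
rgb(48, 45, 57) = #302d39.

#302d39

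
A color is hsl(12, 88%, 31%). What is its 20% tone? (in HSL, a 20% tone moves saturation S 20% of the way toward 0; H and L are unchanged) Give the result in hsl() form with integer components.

hsl(12, 70%, 31%)

S moves 20% from 88 toward 0: 88 − 17.6 = 70.4 → 70.
H and L are unchanged.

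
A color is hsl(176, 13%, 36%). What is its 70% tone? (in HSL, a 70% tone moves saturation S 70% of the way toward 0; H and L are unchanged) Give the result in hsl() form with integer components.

S moves 70% from 13 toward 0: 13 − 9.1 = 3.9 → 4.
H and L are unchanged.

hsl(176, 4%, 36%)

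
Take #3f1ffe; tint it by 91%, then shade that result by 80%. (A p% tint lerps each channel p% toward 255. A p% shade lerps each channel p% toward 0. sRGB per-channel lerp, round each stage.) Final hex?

#3f1ffe is rgb(63, 31, 254).
A 91% tint moves each channel 91% toward 255:
  R: 63 + 0.91×(255−63) = 63 + 174.72 = 237.72 → 238
  G: 31 + 203.84 = 234.84 → 235
  B: 254 + 0.91 = 254.91 → 255
After the tint: rgb(238, 235, 255) = #eeebff.
An 80% shade moves each channel 80% toward 0:
  R: 238 + 0.8×(0−238) = 238 − 190.4 = 47.6 → 48
  G: 235 − 188 = 47 → 47
  B: 255 + 0.8×(0−255) = 255 − 204 = 51 → 51
rgb(48, 47, 51) = #302f33.

#302f33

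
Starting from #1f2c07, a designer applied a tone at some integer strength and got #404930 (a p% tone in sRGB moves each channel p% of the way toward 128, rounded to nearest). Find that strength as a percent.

#1f2c07 is rgb(31, 44, 7); #404930 is rgb(64, 73, 48).
On the B channel (widest range): 48 ≈ 7 + (p/100)(128 − 7), so p ≈ 100×(48 − 7)/(128 − 7) = 4100/121 = 33.88.
p = 34 reproduces all three channels after rounding.

34%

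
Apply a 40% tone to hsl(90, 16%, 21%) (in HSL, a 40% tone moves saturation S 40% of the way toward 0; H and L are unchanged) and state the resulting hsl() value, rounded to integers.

S moves 40% from 16 toward 0: 16 − 6.4 = 9.6 → 10.
H and L are unchanged.

hsl(90, 10%, 21%)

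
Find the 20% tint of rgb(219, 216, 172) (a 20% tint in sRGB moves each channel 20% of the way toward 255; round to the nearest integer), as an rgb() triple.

rgb(226, 224, 189)

Per channel, c → c + 0.2(255 − c):
  R: 219 + 0.2×(255−219) = 219 + 7.2 = 226.2 → 226
  G: 216 + 0.2×(255−216) = 216 + 7.8 = 223.8 → 224
  B: 172 + 0.2×(255−172) = 172 + 16.6 = 188.6 → 189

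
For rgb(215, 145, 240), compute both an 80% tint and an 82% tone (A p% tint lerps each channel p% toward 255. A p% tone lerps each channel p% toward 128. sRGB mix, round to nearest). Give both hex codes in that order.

#F7E9FC, #908394

80% tint:
  R: 215 + 0.8×(255−215) = 215 + 32 = 247 → 247
  G: 145 + 88 = 233 → 233
  B: 240 + 0.8×(255−240) = 240 + 12 = 252 → 252
  → #F7E9FC
82% tone:
  R: 215 − 71.34 = 143.66 → 144
  G: 145 − 13.94 = 131.06 → 131
  B: 240 + 0.82×(128−240) = 240 − 91.84 = 148.16 → 148
  → #908394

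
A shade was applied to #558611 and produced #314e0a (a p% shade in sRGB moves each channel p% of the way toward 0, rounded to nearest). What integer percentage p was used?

#558611 is rgb(85, 134, 17); #314e0a is rgb(49, 78, 10).
On the G channel (widest range): 78 ≈ 134 + (p/100)(0 − 134), so p ≈ 100×(78 − 134)/(0 − 134) = -5600/-134 = 41.79.
p = 42 reproduces all three channels after rounding.

42%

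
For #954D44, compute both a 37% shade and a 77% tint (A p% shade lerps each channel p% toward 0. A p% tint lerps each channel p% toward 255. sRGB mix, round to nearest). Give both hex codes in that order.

#5E312B, #E7D6D4

#954D44 is rgb(149, 77, 68).
37% shade:
  R: 149 + 0.37×(0−149) = 149 − 55.13 = 93.87 → 94
  G: 77 + 0.37×(0−77) = 77 − 28.49 = 48.51 → 49
  B: 68 + 0.37×(0−68) = 68 − 25.16 = 42.84 → 43
  → #5E312B
77% tint:
  R: 149 + 0.77×(255−149) = 149 + 81.62 = 230.62 → 231
  G: 77 + 137.06 = 214.06 → 214
  B: 68 + 143.99 = 211.99 → 212
  → #E7D6D4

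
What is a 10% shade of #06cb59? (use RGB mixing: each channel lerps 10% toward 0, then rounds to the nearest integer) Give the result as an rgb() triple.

#06cb59 is rgb(6, 203, 89).
Per channel, c → c + 0.1(0 − c):
  R: 6 + 0.1×(0−6) = 6 − 0.6 = 5.4 → 5
  G: 203 + 0.1×(0−203) = 203 − 20.3 = 182.7 → 183
  B: 89 − 8.9 = 80.1 → 80

rgb(5, 183, 80)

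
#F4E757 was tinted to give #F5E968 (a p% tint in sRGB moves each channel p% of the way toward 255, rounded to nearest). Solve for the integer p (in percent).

#F4E757 is rgb(244, 231, 87); #F5E968 is rgb(245, 233, 104).
On the B channel (widest range): 104 ≈ 87 + (p/100)(255 − 87), so p ≈ 100×(104 − 87)/(255 − 87) = 1700/168 = 10.12.
p = 10 reproduces all three channels after rounding.

10%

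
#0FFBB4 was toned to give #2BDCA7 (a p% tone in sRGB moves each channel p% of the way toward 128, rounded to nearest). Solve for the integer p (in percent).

25%

#0FFBB4 is rgb(15, 251, 180); #2BDCA7 is rgb(43, 220, 167).
On the G channel (widest range): 220 ≈ 251 + (p/100)(128 − 251), so p ≈ 100×(220 − 251)/(128 − 251) = -3100/-123 = 25.20.
p = 25 reproduces all three channels after rounding.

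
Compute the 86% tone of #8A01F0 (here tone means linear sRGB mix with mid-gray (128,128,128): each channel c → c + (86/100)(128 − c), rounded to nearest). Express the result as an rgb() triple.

#8A01F0 is rgb(138, 1, 240).
Per channel, c → c + 0.86(128 − c):
  R: 138 − 8.6 = 129.4 → 129
  G: 1 + 109.22 = 110.22 → 110
  B: 240 − 96.32 = 143.68 → 144

rgb(129, 110, 144)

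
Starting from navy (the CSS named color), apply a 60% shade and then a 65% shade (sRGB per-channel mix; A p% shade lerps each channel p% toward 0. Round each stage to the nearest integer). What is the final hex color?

#000012

CSS navy is rgb(0, 0, 128).
A 60% shade moves each channel 60% toward 0:
  R: 0 + 0 = 0 → 0
  G: 0 + 0.6×(0−0) = 0 + 0 = 0 → 0
  B: 128 − 76.8 = 51.2 → 51
After the shade: rgb(0, 0, 51) = #000033.
Per channel, c → c + 0.65(0 − c):
  R: 0 + 0 = 0 → 0
  G: 0 + 0.65×(0−0) = 0 + 0 = 0 → 0
  B: 51 + 0.65×(0−51) = 51 − 33.15 = 17.85 → 18
rgb(0, 0, 18) = #000012.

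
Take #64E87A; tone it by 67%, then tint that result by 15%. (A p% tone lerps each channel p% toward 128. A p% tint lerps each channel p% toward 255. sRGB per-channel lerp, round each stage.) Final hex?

#64E87A is rgb(100, 232, 122).
Per channel, c → c + 0.67(128 − c):
  R: 100 + 0.67×(128−100) = 100 + 18.76 = 118.76 → 119
  G: 232 + 0.67×(128−232) = 232 − 69.68 = 162.32 → 162
  B: 122 + 0.67×(128−122) = 122 + 4.02 = 126.02 → 126
After the tone: rgb(119, 162, 126) = #77A27E.
A 15% tint moves each channel 15% toward 255:
  R: 119 + 0.15×(255−119) = 119 + 20.4 = 139.4 → 139
  G: 162 + 0.15×(255−162) = 162 + 13.95 = 175.95 → 176
  B: 126 + 0.15×(255−126) = 126 + 19.35 = 145.35 → 145
rgb(139, 176, 145) = #8BB091.

#8BB091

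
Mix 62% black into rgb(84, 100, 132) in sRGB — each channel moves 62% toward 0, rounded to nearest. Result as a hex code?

A 62% shade moves each channel 62% toward 0:
  R: 84 + 0.62×(0−84) = 84 − 52.08 = 31.92 → 32
  G: 100 + 0.62×(0−100) = 100 − 62 = 38 → 38
  B: 132 + 0.62×(0−132) = 132 − 81.84 = 50.16 → 50
rgb(32, 38, 50) = #202632.

#202632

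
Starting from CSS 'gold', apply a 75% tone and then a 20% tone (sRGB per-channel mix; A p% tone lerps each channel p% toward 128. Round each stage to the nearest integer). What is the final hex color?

#9A9266

CSS gold is rgb(255, 215, 0).
Per channel, c → c + 0.75(128 − c):
  R: 255 + 0.75×(128−255) = 255 − 95.25 = 159.75 → 160
  G: 215 − 65.25 = 149.75 → 150
  B: 0 + 0.75×(128−0) = 0 + 96 = 96 → 96
After the tone: rgb(160, 150, 96) = #A09660.
A 20% tone moves each channel 20% toward 128:
  R: 160 + 0.2×(128−160) = 160 − 6.4 = 153.6 → 154
  G: 150 + 0.2×(128−150) = 150 − 4.4 = 145.6 → 146
  B: 96 + 6.4 = 102.4 → 102
rgb(154, 146, 102) = #9A9266.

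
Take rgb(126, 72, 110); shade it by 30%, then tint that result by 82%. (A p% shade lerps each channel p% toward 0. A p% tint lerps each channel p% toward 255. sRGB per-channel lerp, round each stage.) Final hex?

A 30% shade moves each channel 30% toward 0:
  R: 126 + 0.3×(0−126) = 126 − 37.8 = 88.2 → 88
  G: 72 − 21.6 = 50.4 → 50
  B: 110 + 0.3×(0−110) = 110 − 33 = 77 → 77
After the shade: rgb(88, 50, 77) = #58324d.
Lerp each channel 82% toward 255:
  R: 88 + 0.82×(255−88) = 88 + 136.94 = 224.94 → 225
  G: 50 + 0.82×(255−50) = 50 + 168.1 = 218.1 → 218
  B: 77 + 0.82×(255−77) = 77 + 145.96 = 222.96 → 223
rgb(225, 218, 223) = #e1dadf.

#e1dadf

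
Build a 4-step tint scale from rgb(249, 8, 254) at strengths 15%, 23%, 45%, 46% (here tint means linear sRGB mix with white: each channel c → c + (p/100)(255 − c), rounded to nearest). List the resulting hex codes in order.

15%: (249 + 0.9 = 249.9→250, 8 + 37.05 = 45.05→45, 254→254) → #fa2dfe
23%: (249 + 1.38 = 250.38→250, 8 + 56.81 = 64.81→65, 254→254) → #fa41fe
45%: (249 + 2.7 = 251.7→252, 8 + 111.15 = 119.15→119, 254→254) → #fc77fe
46%: (249 + 2.76 = 251.76→252, 8 + 113.62 = 121.62→122, 254→254) → #fc7afe

#fa2dfe, #fa41fe, #fc77fe, #fc7afe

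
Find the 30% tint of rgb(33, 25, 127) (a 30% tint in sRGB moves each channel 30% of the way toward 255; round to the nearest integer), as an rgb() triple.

rgb(100, 94, 165)

Lerp each channel 30% toward 255:
  R: 33 + 0.3×(255−33) = 33 + 66.6 = 99.6 → 100
  G: 25 + 69 = 94 → 94
  B: 127 + 0.3×(255−127) = 127 + 38.4 = 165.4 → 165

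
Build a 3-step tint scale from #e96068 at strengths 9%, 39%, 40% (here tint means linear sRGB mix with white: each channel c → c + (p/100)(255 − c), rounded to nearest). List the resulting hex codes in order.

#e96068 is rgb(233, 96, 104).
9%: (233 + 1.98 = 234.98→235, 96 + 14.31 = 110.31→110, 104 + 13.59 = 117.59→118) → #eb6e76
39%: (233 + 8.58 = 241.58→242, 96 + 62.01 = 158.01→158, 104 + 58.89 = 162.89→163) → #f29ea3
40%: (233 + 8.8 = 241.8→242, 96 + 63.6 = 159.6→160, 104 + 60.4 = 164.4→164) → #f2a0a4

#eb6e76, #f29ea3, #f2a0a4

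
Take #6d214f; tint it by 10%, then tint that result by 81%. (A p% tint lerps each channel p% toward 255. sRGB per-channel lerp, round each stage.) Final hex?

#6d214f is rgb(109, 33, 79).
Per channel, c → c + 0.1(255 − c):
  R: 109 + 0.1×(255−109) = 109 + 14.6 = 123.6 → 124
  G: 33 + 0.1×(255−33) = 33 + 22.2 = 55.2 → 55
  B: 79 + 0.1×(255−79) = 79 + 17.6 = 96.6 → 97
After the tint: rgb(124, 55, 97) = #7c3761.
Lerp each channel 81% toward 255:
  R: 124 + 106.11 = 230.11 → 230
  G: 55 + 0.81×(255−55) = 55 + 162 = 217 → 217
  B: 97 + 127.98 = 224.98 → 225
rgb(230, 217, 225) = #e6d9e1.

#e6d9e1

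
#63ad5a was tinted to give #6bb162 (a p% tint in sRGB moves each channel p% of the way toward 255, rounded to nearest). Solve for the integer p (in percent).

5%

#63ad5a is rgb(99, 173, 90); #6bb162 is rgb(107, 177, 98).
On the B channel (widest range): 98 ≈ 90 + (p/100)(255 − 90), so p ≈ 100×(98 − 90)/(255 − 90) = 800/165 = 4.85.
p = 5 reproduces all three channels after rounding.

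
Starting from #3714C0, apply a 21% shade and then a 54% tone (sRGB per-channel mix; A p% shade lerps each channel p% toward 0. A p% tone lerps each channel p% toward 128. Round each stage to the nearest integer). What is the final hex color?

#3714C0 is rgb(55, 20, 192).
Lerp each channel 21% toward 0:
  R: 55 − 11.55 = 43.45 → 43
  G: 20 − 4.2 = 15.8 → 16
  B: 192 − 40.32 = 151.68 → 152
After the shade: rgb(43, 16, 152) = #2B1098.
Per channel, c → c + 0.54(128 − c):
  R: 43 + 0.54×(128−43) = 43 + 45.9 = 88.9 → 89
  G: 16 + 0.54×(128−16) = 16 + 60.48 = 76.48 → 76
  B: 152 + 0.54×(128−152) = 152 − 12.96 = 139.04 → 139
rgb(89, 76, 139) = #594C8B.

#594C8B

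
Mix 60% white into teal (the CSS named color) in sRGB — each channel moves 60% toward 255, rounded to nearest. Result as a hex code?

#99cccc

CSS teal is rgb(0, 128, 128).
Per channel, c → c + 0.6(255 − c):
  R: 0 + 0.6×(255−0) = 0 + 153 = 153 → 153
  G: 128 + 0.6×(255−128) = 128 + 76.2 = 204.2 → 204
  B: 128 + 0.6×(255−128) = 128 + 76.2 = 204.2 → 204
rgb(153, 204, 204) = #99cccc.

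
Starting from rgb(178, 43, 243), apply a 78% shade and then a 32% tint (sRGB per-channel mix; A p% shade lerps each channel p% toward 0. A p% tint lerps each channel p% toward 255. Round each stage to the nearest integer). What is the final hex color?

Per channel, c → c + 0.78(0 − c):
  R: 178 + 0.78×(0−178) = 178 − 138.84 = 39.16 → 39
  G: 43 + 0.78×(0−43) = 43 − 33.54 = 9.46 → 9
  B: 243 + 0.78×(0−243) = 243 − 189.54 = 53.46 → 53
After the shade: rgb(39, 9, 53) = #270935.
Per channel, c → c + 0.32(255 − c):
  R: 39 + 0.32×(255−39) = 39 + 69.12 = 108.12 → 108
  G: 9 + 0.32×(255−9) = 9 + 78.72 = 87.72 → 88
  B: 53 + 64.64 = 117.64 → 118
rgb(108, 88, 118) = #6C5876.

#6C5876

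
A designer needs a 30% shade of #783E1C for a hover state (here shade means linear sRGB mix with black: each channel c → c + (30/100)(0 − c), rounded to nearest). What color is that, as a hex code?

#542B14

#783E1C is rgb(120, 62, 28).
A 30% shade moves each channel 30% toward 0:
  R: 120 − 36 = 84 → 84
  G: 62 − 18.6 = 43.4 → 43
  B: 28 − 8.4 = 19.6 → 20
rgb(84, 43, 20) = #542B14.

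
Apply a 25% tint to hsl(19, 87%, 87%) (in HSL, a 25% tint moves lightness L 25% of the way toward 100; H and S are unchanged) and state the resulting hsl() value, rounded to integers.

hsl(19, 87%, 90%)

L moves 25% from 87 toward 100: 87 + 3.25 = 90.25 → 90.
H and S are unchanged.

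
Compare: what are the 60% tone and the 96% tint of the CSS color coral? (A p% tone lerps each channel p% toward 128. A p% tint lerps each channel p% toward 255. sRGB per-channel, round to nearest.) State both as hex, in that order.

CSS coral is rgb(255, 127, 80).
60% tone:
  R: 255 + 0.6×(128−255) = 255 − 76.2 = 178.8 → 179
  G: 127 + 0.6×(128−127) = 127 + 0.6 = 127.6 → 128
  B: 80 + 0.6×(128−80) = 80 + 28.8 = 108.8 → 109
  → #B3806D
96% tint:
  R: 255 + 0 = 255 → 255
  G: 127 + 0.96×(255−127) = 127 + 122.88 = 249.88 → 250
  B: 80 + 168 = 248 → 248
  → #FFFAF8

#B3806D, #FFFAF8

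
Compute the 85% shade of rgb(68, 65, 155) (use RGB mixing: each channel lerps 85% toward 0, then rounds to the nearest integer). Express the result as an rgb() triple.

rgb(10, 10, 23)

Per channel, c → c + 0.85(0 − c):
  R: 68 + 0.85×(0−68) = 68 − 57.8 = 10.2 → 10
  G: 65 − 55.25 = 9.75 → 10
  B: 155 + 0.85×(0−155) = 155 − 131.75 = 23.25 → 23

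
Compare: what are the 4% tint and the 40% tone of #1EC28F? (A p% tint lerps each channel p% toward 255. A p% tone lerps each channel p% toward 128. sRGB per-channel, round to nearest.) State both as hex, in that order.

#27C493, #45A889

#1EC28F is rgb(30, 194, 143).
4% tint:
  R: 30 + 0.04×(255−30) = 30 + 9 = 39 → 39
  G: 194 + 2.44 = 196.44 → 196
  B: 143 + 0.04×(255−143) = 143 + 4.48 = 147.48 → 147
  → #27C493
40% tone:
  R: 30 + 0.4×(128−30) = 30 + 39.2 = 69.2 → 69
  G: 194 + 0.4×(128−194) = 194 − 26.4 = 167.6 → 168
  B: 143 − 6 = 137 → 137
  → #45A889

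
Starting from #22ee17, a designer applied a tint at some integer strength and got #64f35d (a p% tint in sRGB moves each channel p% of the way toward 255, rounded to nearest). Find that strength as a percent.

#22ee17 is rgb(34, 238, 23); #64f35d is rgb(100, 243, 93).
On the B channel (widest range): 93 ≈ 23 + (p/100)(255 − 23), so p ≈ 100×(93 − 23)/(255 − 23) = 7000/232 = 30.17.
p = 30 reproduces all three channels after rounding.

30%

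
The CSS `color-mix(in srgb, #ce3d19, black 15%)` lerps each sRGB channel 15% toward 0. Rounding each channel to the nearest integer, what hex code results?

#ce3d19 is rgb(206, 61, 25).
Per channel, c → c + 0.15(0 − c):
  R: 206 + 0.15×(0−206) = 206 − 30.9 = 175.1 → 175
  G: 61 − 9.15 = 51.85 → 52
  B: 25 + 0.15×(0−25) = 25 − 3.75 = 21.25 → 21
rgb(175, 52, 21) = #af3415.

#af3415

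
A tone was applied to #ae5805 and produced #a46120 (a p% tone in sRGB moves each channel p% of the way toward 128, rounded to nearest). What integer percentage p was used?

#ae5805 is rgb(174, 88, 5); #a46120 is rgb(164, 97, 32).
On the B channel (widest range): 32 ≈ 5 + (p/100)(128 − 5), so p ≈ 100×(32 − 5)/(128 − 5) = 2700/123 = 21.95.
p = 22 reproduces all three channels after rounding.

22%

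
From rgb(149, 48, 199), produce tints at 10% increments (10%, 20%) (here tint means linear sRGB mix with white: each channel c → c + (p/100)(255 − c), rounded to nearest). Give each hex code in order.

#A045CD, #AA59D2

10%: (149 + 10.6 = 159.6→160, 48 + 20.7 = 68.7→69, 199 + 5.6 = 204.6→205) → #A045CD
20%: (149 + 21.2 = 170.2→170, 48 + 41.4 = 89.4→89, 199 + 11.2 = 210.2→210) → #AA59D2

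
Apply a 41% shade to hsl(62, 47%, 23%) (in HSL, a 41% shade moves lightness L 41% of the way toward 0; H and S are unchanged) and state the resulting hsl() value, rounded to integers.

L moves 41% from 23 toward 0: 23 − 9.43 = 13.57 → 14.
H and S are unchanged.

hsl(62, 47%, 14%)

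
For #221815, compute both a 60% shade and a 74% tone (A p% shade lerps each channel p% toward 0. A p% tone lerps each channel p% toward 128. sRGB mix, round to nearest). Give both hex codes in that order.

#0E0A08, #686564

#221815 is rgb(34, 24, 21).
60% shade:
  R: 34 + 0.6×(0−34) = 34 − 20.4 = 13.6 → 14
  G: 24 − 14.4 = 9.6 → 10
  B: 21 − 12.6 = 8.4 → 8
  → #0E0A08
74% tone:
  R: 34 + 69.56 = 103.56 → 104
  G: 24 + 0.74×(128−24) = 24 + 76.96 = 100.96 → 101
  B: 21 + 0.74×(128−21) = 21 + 79.18 = 100.18 → 100
  → #686564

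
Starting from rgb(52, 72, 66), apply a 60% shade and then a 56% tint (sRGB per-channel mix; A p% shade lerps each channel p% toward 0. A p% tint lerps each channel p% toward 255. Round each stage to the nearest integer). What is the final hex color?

Per channel, c → c + 0.6(0 − c):
  R: 52 − 31.2 = 20.8 → 21
  G: 72 + 0.6×(0−72) = 72 − 43.2 = 28.8 → 29
  B: 66 + 0.6×(0−66) = 66 − 39.6 = 26.4 → 26
After the shade: rgb(21, 29, 26) = #151D1A.
Per channel, c → c + 0.56(255 − c):
  R: 21 + 131.04 = 152.04 → 152
  G: 29 + 0.56×(255−29) = 29 + 126.56 = 155.56 → 156
  B: 26 + 0.56×(255−26) = 26 + 128.24 = 154.24 → 154
rgb(152, 156, 154) = #989C9A.

#989C9A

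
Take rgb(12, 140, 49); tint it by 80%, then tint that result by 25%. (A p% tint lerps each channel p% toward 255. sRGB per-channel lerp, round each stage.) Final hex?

#DAEEE0

An 80% tint moves each channel 80% toward 255:
  R: 12 + 194.4 = 206.4 → 206
  G: 140 + 0.8×(255−140) = 140 + 92 = 232 → 232
  B: 49 + 164.8 = 213.8 → 214
After the tint: rgb(206, 232, 214) = #CEE8D6.
A 25% tint moves each channel 25% toward 255:
  R: 206 + 12.25 = 218.25 → 218
  G: 232 + 0.25×(255−232) = 232 + 5.75 = 237.75 → 238
  B: 214 + 10.25 = 224.25 → 224
rgb(218, 238, 224) = #DAEEE0.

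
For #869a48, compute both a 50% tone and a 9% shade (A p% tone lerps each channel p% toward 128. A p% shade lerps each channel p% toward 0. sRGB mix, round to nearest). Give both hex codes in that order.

#838d64, #7a8c42

#869a48 is rgb(134, 154, 72).
50% tone:
  R: 134 − 3 = 131 → 131
  G: 154 + 0.5×(128−154) = 154 − 13 = 141 → 141
  B: 72 + 28 = 100 → 100
  → #838d64
9% shade:
  R: 134 − 12.06 = 121.94 → 122
  G: 154 + 0.09×(0−154) = 154 − 13.86 = 140.14 → 140
  B: 72 + 0.09×(0−72) = 72 − 6.48 = 65.52 → 66
  → #7a8c42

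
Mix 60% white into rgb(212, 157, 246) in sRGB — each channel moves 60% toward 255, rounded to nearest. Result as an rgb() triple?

Per channel, c → c + 0.6(255 − c):
  R: 212 + 25.8 = 237.8 → 238
  G: 157 + 0.6×(255−157) = 157 + 58.8 = 215.8 → 216
  B: 246 + 5.4 = 251.4 → 251

rgb(238, 216, 251)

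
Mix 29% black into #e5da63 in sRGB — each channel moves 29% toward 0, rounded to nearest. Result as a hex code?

#e5da63 is rgb(229, 218, 99).
Per channel, c → c + 0.29(0 − c):
  R: 229 − 66.41 = 162.59 → 163
  G: 218 − 63.22 = 154.78 → 155
  B: 99 + 0.29×(0−99) = 99 − 28.71 = 70.29 → 70
rgb(163, 155, 70) = #a39b46.

#a39b46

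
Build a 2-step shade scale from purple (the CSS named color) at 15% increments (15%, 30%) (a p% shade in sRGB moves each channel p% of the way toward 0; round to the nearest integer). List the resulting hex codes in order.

CSS purple is rgb(128, 0, 128).
15%: (128 − 19.2 = 108.8→109, 0→0, 128 − 19.2 = 108.8→109) → #6D006D
30%: (128 − 38.4 = 89.6→90, 0→0, 128 − 38.4 = 89.6→90) → #5A005A

#6D006D, #5A005A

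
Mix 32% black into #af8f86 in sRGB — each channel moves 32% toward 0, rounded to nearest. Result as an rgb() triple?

rgb(119, 97, 91)

#af8f86 is rgb(175, 143, 134).
Per channel, c → c + 0.32(0 − c):
  R: 175 − 56 = 119 → 119
  G: 143 + 0.32×(0−143) = 143 − 45.76 = 97.24 → 97
  B: 134 − 42.88 = 91.12 → 91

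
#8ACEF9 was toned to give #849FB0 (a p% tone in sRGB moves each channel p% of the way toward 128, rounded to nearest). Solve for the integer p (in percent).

60%

#8ACEF9 is rgb(138, 206, 249); #849FB0 is rgb(132, 159, 176).
On the B channel (widest range): 176 ≈ 249 + (p/100)(128 − 249), so p ≈ 100×(176 − 249)/(128 − 249) = -7300/-121 = 60.33.
p = 60 reproduces all three channels after rounding.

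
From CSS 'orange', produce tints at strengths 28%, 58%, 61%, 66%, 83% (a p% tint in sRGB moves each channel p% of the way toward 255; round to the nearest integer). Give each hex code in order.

CSS orange is rgb(255, 165, 0).
28%: (255→255, 165 + 25.2 = 190.2→190, 0 + 71.4 = 71.4→71) → #FFBE47
58%: (255→255, 165 + 52.2 = 217.2→217, 0 + 147.9 = 147.9→148) → #FFD994
61%: (255→255, 165 + 54.9 = 219.9→220, 0 + 155.55 = 155.55→156) → #FFDC9C
66%: (255→255, 165 + 59.4 = 224.4→224, 0 + 168.3 = 168.3→168) → #FFE0A8
83%: (255→255, 165 + 74.7 = 239.7→240, 0 + 211.65 = 211.65→212) → #FFF0D4

#FFBE47, #FFD994, #FFDC9C, #FFE0A8, #FFF0D4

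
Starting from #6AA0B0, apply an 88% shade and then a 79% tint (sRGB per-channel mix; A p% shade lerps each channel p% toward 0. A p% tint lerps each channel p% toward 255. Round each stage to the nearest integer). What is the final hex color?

#CCCDCE

#6AA0B0 is rgb(106, 160, 176).
Per channel, c → c + 0.88(0 − c):
  R: 106 + 0.88×(0−106) = 106 − 93.28 = 12.72 → 13
  G: 160 + 0.88×(0−160) = 160 − 140.8 = 19.2 → 19
  B: 176 + 0.88×(0−176) = 176 − 154.88 = 21.12 → 21
After the shade: rgb(13, 19, 21) = #0D1315.
Per channel, c → c + 0.79(255 − c):
  R: 13 + 0.79×(255−13) = 13 + 191.18 = 204.18 → 204
  G: 19 + 186.44 = 205.44 → 205
  B: 21 + 0.79×(255−21) = 21 + 184.86 = 205.86 → 206
rgb(204, 205, 206) = #CCCDCE.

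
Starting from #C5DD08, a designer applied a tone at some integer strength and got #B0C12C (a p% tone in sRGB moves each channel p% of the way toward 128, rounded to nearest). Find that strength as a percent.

#C5DD08 is rgb(197, 221, 8); #B0C12C is rgb(176, 193, 44).
On the B channel (widest range): 44 ≈ 8 + (p/100)(128 − 8), so p ≈ 100×(44 − 8)/(128 − 8) = 3600/120 = 30.00.
p = 30 reproduces all three channels after rounding.

30%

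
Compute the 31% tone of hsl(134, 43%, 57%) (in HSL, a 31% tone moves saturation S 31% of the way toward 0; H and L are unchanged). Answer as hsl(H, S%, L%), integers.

hsl(134, 30%, 57%)

S moves 31% from 43 toward 0: 43 − 13.33 = 29.67 → 30.
H and L are unchanged.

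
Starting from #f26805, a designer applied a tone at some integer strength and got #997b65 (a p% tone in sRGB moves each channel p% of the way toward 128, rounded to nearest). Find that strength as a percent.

78%

#f26805 is rgb(242, 104, 5); #997b65 is rgb(153, 123, 101).
On the B channel (widest range): 101 ≈ 5 + (p/100)(128 − 5), so p ≈ 100×(101 − 5)/(128 − 5) = 9600/123 = 78.05.
p = 78 reproduces all three channels after rounding.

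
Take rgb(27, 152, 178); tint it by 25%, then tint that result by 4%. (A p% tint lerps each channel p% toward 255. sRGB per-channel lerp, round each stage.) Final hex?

#5bb5c7

A 25% tint moves each channel 25% toward 255:
  R: 27 + 57 = 84 → 84
  G: 152 + 0.25×(255−152) = 152 + 25.75 = 177.75 → 178
  B: 178 + 0.25×(255−178) = 178 + 19.25 = 197.25 → 197
After the tint: rgb(84, 178, 197) = #54b2c5.
Lerp each channel 4% toward 255:
  R: 84 + 6.84 = 90.84 → 91
  G: 178 + 3.08 = 181.08 → 181
  B: 197 + 0.04×(255−197) = 197 + 2.32 = 199.32 → 199
rgb(91, 181, 199) = #5bb5c7.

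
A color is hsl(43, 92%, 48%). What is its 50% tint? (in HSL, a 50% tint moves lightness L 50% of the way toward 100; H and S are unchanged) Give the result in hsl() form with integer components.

L moves 50% from 48 toward 100: 48 + 26 = 74 → 74.
H and S are unchanged.

hsl(43, 92%, 74%)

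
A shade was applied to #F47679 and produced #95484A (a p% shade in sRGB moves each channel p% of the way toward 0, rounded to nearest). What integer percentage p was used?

#F47679 is rgb(244, 118, 121); #95484A is rgb(149, 72, 74).
On the R channel (widest range): 149 ≈ 244 + (p/100)(0 − 244), so p ≈ 100×(149 − 244)/(0 − 244) = -9500/-244 = 38.93.
p = 39 reproduces all three channels after rounding.

39%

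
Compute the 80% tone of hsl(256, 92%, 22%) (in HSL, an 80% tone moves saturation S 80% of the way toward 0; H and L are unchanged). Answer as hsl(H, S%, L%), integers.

hsl(256, 18%, 22%)

S moves 80% from 92 toward 0: 92 − 73.6 = 18.4 → 18.
H and L are unchanged.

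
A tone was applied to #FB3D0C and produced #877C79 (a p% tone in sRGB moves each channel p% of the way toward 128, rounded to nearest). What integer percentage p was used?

94%

#FB3D0C is rgb(251, 61, 12); #877C79 is rgb(135, 124, 121).
On the R channel (widest range): 135 ≈ 251 + (p/100)(128 − 251), so p ≈ 100×(135 − 251)/(128 − 251) = -11600/-123 = 94.31.
p = 94 reproduces all three channels after rounding.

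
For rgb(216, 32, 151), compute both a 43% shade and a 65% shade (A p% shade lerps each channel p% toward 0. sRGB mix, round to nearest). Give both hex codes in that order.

#7B1256, #4C0B35

43% shade:
  R: 216 + 0.43×(0−216) = 216 − 92.88 = 123.12 → 123
  G: 32 + 0.43×(0−32) = 32 − 13.76 = 18.24 → 18
  B: 151 + 0.43×(0−151) = 151 − 64.93 = 86.07 → 86
  → #7B1256
65% shade:
  R: 216 − 140.4 = 75.6 → 76
  G: 32 + 0.65×(0−32) = 32 − 20.8 = 11.2 → 11
  B: 151 + 0.65×(0−151) = 151 − 98.15 = 52.85 → 53
  → #4C0B35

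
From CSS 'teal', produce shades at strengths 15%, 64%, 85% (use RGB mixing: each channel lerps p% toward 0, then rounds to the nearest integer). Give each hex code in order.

#006D6D, #002E2E, #001313

CSS teal is rgb(0, 128, 128).
15%: (0→0, 128 − 19.2 = 108.8→109, 128 − 19.2 = 108.8→109) → #006D6D
64%: (0→0, 128 − 81.92 = 46.08→46, 128 − 81.92 = 46.08→46) → #002E2E
85%: (0→0, 128 − 108.8 = 19.2→19, 128 − 108.8 = 19.2→19) → #001313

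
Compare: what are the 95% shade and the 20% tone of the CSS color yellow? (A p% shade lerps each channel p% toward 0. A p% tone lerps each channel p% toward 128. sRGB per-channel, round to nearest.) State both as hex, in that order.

#0d0d00, #e6e61a

CSS yellow is rgb(255, 255, 0).
95% shade:
  R: 255 − 242.25 = 12.75 → 13
  G: 255 + 0.95×(0−255) = 255 − 242.25 = 12.75 → 13
  B: 0 + 0.95×(0−0) = 0 + 0 = 0 → 0
  → #0d0d00
20% tone:
  R: 255 − 25.4 = 229.6 → 230
  G: 255 − 25.4 = 229.6 → 230
  B: 0 + 0.2×(128−0) = 0 + 25.6 = 25.6 → 26
  → #e6e61a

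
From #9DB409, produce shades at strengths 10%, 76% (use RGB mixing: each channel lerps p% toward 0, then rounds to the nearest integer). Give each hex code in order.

#8DA208, #262B02

#9DB409 is rgb(157, 180, 9).
10%: (157 − 15.7 = 141.3→141, 180 − 18 = 162→162, 9 − 0.9 = 8.1→8) → #8DA208
76%: (157 − 119.32 = 37.68→38, 180 − 136.8 = 43.2→43, 9 − 6.84 = 2.16→2) → #262B02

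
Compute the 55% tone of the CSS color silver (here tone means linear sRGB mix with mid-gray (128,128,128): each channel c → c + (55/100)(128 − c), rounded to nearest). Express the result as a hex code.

CSS silver is rgb(192, 192, 192).
Per channel, c → c + 0.55(128 − c):
  R: 192 + 0.55×(128−192) = 192 − 35.2 = 156.8 → 157
  G: 192 + 0.55×(128−192) = 192 − 35.2 = 156.8 → 157
  B: 192 + 0.55×(128−192) = 192 − 35.2 = 156.8 → 157
rgb(157, 157, 157) = #9d9d9d.

#9d9d9d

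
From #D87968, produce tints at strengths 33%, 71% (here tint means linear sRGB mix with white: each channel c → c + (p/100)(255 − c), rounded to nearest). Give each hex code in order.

#D87968 is rgb(216, 121, 104).
33%: (216 + 12.87 = 228.87→229, 121 + 44.22 = 165.22→165, 104 + 49.83 = 153.83→154) → #E5A59A
71%: (216 + 27.69 = 243.69→244, 121 + 95.14 = 216.14→216, 104 + 107.21 = 211.21→211) → #F4D8D3

#E5A59A, #F4D8D3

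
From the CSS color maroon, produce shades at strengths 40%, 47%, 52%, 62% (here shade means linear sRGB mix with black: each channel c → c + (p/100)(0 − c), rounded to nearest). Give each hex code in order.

#4d0000, #440000, #3d0000, #310000

CSS maroon is rgb(128, 0, 0).
40%: (128 − 51.2 = 76.8→77, 0→0, 0→0) → #4d0000
47%: (128 − 60.16 = 67.84→68, 0→0, 0→0) → #440000
52%: (128 − 66.56 = 61.44→61, 0→0, 0→0) → #3d0000
62%: (128 − 79.36 = 48.64→49, 0→0, 0→0) → #310000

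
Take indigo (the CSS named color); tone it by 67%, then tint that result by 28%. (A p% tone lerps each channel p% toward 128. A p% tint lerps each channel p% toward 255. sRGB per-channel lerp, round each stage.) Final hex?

#9785a4

CSS indigo is rgb(75, 0, 130).
Per channel, c → c + 0.67(128 − c):
  R: 75 + 35.51 = 110.51 → 111
  G: 0 + 85.76 = 85.76 → 86
  B: 130 − 1.34 = 128.66 → 129
After the tone: rgb(111, 86, 129) = #6f5681.
A 28% tint moves each channel 28% toward 255:
  R: 111 + 0.28×(255−111) = 111 + 40.32 = 151.32 → 151
  G: 86 + 0.28×(255−86) = 86 + 47.32 = 133.32 → 133
  B: 129 + 35.28 = 164.28 → 164
rgb(151, 133, 164) = #9785a4.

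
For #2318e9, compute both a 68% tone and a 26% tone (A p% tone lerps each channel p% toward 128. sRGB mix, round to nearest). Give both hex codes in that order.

#2318e9 is rgb(35, 24, 233).
68% tone:
  R: 35 + 0.68×(128−35) = 35 + 63.24 = 98.24 → 98
  G: 24 + 0.68×(128−24) = 24 + 70.72 = 94.72 → 95
  B: 233 − 71.4 = 161.6 → 162
  → #625fa2
26% tone:
  R: 35 + 24.18 = 59.18 → 59
  G: 24 + 27.04 = 51.04 → 51
  B: 233 + 0.26×(128−233) = 233 − 27.3 = 205.7 → 206
  → #3b33ce

#625fa2, #3b33ce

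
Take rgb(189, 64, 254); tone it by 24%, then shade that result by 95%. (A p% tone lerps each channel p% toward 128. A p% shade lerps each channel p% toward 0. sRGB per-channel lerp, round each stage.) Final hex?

Per channel, c → c + 0.24(128 − c):
  R: 189 + 0.24×(128−189) = 189 − 14.64 = 174.36 → 174
  G: 64 + 15.36 = 79.36 → 79
  B: 254 + 0.24×(128−254) = 254 − 30.24 = 223.76 → 224
After the tone: rgb(174, 79, 224) = #ae4fe0.
Lerp each channel 95% toward 0:
  R: 174 + 0.95×(0−174) = 174 − 165.3 = 8.7 → 9
  G: 79 + 0.95×(0−79) = 79 − 75.05 = 3.95 → 4
  B: 224 − 212.8 = 11.2 → 11
rgb(9, 4, 11) = #09040b.

#09040b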